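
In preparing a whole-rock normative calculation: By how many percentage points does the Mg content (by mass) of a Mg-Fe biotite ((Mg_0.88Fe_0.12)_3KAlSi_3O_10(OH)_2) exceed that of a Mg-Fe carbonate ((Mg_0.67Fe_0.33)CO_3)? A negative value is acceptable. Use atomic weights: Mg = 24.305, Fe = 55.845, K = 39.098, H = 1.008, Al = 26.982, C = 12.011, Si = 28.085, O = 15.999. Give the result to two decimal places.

-2.22 percentage points

First mineral: 64.165 g Mg in 428.608 g formula = 14.97 wt% Mg.
Second mineral: 16.284 g Mg in 94.721 g formula = 17.19 wt% Mg.
14.97% − 17.19% gives a difference of -2.22 percentage points.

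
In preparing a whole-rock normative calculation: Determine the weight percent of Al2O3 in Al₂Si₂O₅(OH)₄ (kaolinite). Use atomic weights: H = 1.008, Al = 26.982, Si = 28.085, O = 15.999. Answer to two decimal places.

Molar mass of Al₂Si₂O₅(OH)₄ = 2·26.982 + 2·28.085 + 9·15.999 + 4·1.008 = 258.157 g/mol.
Each formula unit contains 2 Al, equivalent to 2/2 = 1.0000 mol Al2O3.
M(Al2O3) = 2×26.982 + 3×15.999 = 101.961 g/mol.
Mass of Al2O3 per formula unit = 1.0000 × 101.961 = 101.961 g.
Al2O3 wt% = 101.961 / 258.157 × 100 = 39.50%.

39.50 wt%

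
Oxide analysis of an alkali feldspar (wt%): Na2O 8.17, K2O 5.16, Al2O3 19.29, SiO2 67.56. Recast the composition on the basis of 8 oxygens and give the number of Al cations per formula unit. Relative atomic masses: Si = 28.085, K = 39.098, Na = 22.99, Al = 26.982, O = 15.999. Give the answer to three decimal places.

1.008 Al apfu

Na2O (M=61.979): mol = 0.13182; Na = 0.26364, O = 0.13182.
K2O (M=94.195): mol = 0.05478; K = 0.10956, O = 0.05478.
Al2O3 (M=101.961): mol = 0.18919; Al = 0.37838, O = 0.56757.
SiO2 (M=60.083): mol = 1.12444; Si = 1.12444, O = 2.24888.
ΣO = 3.00305; factor = 8/ΣO = 2.66396.
Al apfu = 0.37838 × 2.66396 = 1.008.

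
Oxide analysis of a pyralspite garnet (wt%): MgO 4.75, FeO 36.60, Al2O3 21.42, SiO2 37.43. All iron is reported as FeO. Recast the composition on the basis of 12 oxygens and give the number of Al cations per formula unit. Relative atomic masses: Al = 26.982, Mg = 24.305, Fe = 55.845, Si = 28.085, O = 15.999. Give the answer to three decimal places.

2.014 Al apfu

MgO (M=40.304): mol = 0.11785; Mg = 0.11785, O = 0.11785.
FeO (M=71.844): mol = 0.50944; Fe = 0.50944, O = 0.50944.
Al2O3 (M=101.961): mol = 0.21008; Al = 0.42016, O = 0.63024.
SiO2 (M=60.083): mol = 0.62297; Si = 0.62297, O = 1.24594.
ΣO = 2.50347; factor = 12/ΣO = 4.79335.
Al apfu = 0.42016 × 4.79335 = 2.014.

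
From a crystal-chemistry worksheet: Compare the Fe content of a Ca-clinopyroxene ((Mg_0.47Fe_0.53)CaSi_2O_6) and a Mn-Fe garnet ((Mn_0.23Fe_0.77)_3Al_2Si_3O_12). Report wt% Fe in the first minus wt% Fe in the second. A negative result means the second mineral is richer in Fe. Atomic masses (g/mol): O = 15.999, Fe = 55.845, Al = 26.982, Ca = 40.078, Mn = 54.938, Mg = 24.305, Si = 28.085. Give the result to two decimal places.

-13.26 percentage points

M((Mg_0.47Fe_0.53)CaSi_2O_6) = 233.263 g/mol, so wt% Fe = 29.598/233.263 × 100 = 12.69%.
M((Mn_0.23Fe_0.77)_3Al_2Si_3O_12) = 497.116 g/mol, so wt% Fe = 129.002/497.116 × 100 = 25.95%.
12.69 − 25.95 = -13.26 pp.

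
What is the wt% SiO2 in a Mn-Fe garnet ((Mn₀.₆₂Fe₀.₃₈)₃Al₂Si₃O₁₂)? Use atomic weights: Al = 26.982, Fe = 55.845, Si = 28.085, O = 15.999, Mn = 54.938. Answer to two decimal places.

M((Mn₀.₆₂Fe₀.₃₈)₃Al₂Si₃O₁₂) = 496.055 g/mol; M(SiO2) = 60.083 g/mol.
Moles SiO2 per formula unit = 3 Si ÷ 1 = 3.0000.
SiO2 fraction = (3.0000 × 60.083) / 496.055 = 180.249/496.055 = 0.3634.

36.34 wt%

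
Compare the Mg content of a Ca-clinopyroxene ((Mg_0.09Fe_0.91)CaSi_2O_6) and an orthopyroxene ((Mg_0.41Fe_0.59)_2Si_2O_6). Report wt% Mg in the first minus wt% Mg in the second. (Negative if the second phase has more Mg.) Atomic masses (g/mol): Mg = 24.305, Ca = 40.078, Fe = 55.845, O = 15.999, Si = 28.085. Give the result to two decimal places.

-7.48 percentage points

M((Mg_0.09Fe_0.91)CaSi_2O_6) = 245.248 g/mol, so wt% Mg = 2.187/245.248 × 100 = 0.89%.
M((Mg_0.41Fe_0.59)_2Si_2O_6) = 237.991 g/mol, so wt% Mg = 19.930/237.991 × 100 = 8.37%.
0.89 − 8.37 = -7.48 pp.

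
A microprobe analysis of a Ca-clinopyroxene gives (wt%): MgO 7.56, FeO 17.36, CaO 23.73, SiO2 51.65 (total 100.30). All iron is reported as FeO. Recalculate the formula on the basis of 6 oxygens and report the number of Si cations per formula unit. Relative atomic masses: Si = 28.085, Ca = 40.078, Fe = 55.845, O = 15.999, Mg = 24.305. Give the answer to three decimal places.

2.006 Si apfu

MgO (M=40.304): mol = 0.18757; Mg = 0.18757, O = 0.18757.
FeO (M=71.844): mol = 0.24163; Fe = 0.24163, O = 0.24163.
CaO (M=56.077): mol = 0.42317; Ca = 0.42317, O = 0.42317.
SiO2 (M=60.083): mol = 0.85964; Si = 0.85964, O = 1.71928.
ΣO = 2.57165; factor = 6/ΣO = 2.33313.
Si apfu = 0.85964 × 2.33313 = 2.006.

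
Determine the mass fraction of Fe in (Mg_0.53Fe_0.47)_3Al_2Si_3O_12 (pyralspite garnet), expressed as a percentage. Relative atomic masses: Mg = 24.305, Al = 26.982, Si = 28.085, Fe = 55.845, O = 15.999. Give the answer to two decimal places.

17.59 weight percent

M((Mg_0.53Fe_0.47)_3Al_2Si_3O_12) = 447.593 g/mol.
Fe contributes 1.41 × 55.845 = 78.741 g per mole.
78.741/447.593 = 0.1759 → 17.59%.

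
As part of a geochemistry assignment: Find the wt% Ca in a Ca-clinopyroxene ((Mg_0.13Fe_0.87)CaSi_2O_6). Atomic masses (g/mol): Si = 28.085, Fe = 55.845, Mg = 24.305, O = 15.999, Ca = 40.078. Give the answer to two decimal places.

Molar mass of (Mg_0.13Fe_0.87)CaSi_2O_6: 0.13*24.305 + 0.87*55.845 + 1*40.078 + 2*28.085 + 6*15.999 = 243.987 g/mol.
Mass of Ca per formula unit: 1 × 40.078 = 40.078 g.
Weight fraction Ca = 40.078 / 243.987 = 0.1643.

16.43 wt%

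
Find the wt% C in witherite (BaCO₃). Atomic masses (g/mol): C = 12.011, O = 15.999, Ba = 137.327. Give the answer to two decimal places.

6.09 wt%

Formula mass = 1·137.327 + 1·12.011 + 3·15.999 = 197.335 g/mol, of which 12.011 g is C.
So C makes up 12.011/197.335 = 0.0609 of the mass, i.e. 6.09%.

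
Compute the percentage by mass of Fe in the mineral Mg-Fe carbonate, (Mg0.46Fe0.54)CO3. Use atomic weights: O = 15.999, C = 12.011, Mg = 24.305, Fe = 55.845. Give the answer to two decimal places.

29.76 weight percent

Formula mass = 0.46·24.305 + 0.54·55.845 + 1·12.011 + 3·15.999 = 101.345 g/mol, of which 30.156 g is Fe.
So Fe makes up 30.156/101.345 = 0.2976 of the mass, i.e. 29.76%.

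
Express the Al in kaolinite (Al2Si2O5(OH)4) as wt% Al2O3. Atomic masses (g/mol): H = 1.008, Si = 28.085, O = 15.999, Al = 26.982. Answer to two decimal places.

39.50 wt%

Formula mass = 258.157 g/mol.
2 Al → 1.0000 mol Al2O3 per formula unit; M(Al2O3) = 101.961, so Al2O3 mass = 101.961 g.
101.961/258.157 × 100 = 39.50 wt%.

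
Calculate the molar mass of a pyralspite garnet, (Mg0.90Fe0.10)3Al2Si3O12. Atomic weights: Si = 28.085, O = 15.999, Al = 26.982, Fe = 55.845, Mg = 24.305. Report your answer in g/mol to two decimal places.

M = 2.70(24.305) + 0.30(55.845) + 2(26.982) + 3(28.085) + 12(15.999)

412.58 g/mol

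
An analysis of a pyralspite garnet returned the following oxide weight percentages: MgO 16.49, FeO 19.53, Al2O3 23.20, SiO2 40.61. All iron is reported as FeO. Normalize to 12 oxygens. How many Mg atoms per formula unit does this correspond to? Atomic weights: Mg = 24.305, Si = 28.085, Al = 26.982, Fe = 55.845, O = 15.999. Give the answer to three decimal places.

16.49 wt% MgO ÷ 40.304 g/mol = 0.40914 mol, giving 0.40914 Mg and 0.40914 O.
19.53 wt% FeO ÷ 71.844 g/mol = 0.27184 mol, giving 0.27184 Fe and 0.27184 O.
23.20 wt% Al2O3 ÷ 101.961 g/mol = 0.22754 mol, giving 0.45508 Al and 0.68262 O.
40.61 wt% SiO2 ÷ 60.083 g/mol = 0.67590 mol, giving 0.67590 Si and 1.35180 O.
Oxygen sums to 2.71540; scaling by 12/2.71540 = 4.41924 puts the formula on 12 O.
Mg: 0.40914 × 4.41924 = 1.808 atoms per formula unit.

1.808 Mg apfu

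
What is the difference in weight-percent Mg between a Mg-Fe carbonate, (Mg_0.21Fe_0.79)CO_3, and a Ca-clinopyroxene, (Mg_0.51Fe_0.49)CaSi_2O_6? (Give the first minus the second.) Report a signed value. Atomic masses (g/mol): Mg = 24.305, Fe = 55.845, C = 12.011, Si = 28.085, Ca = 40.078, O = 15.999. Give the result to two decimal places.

-0.67 percentage points

First mineral: 5.104 g Mg in 109.230 g formula = 4.67 wt% Mg.
Second mineral: 12.396 g Mg in 232.002 g formula = 5.34 wt% Mg.
4.67% − 5.34% gives a difference of -0.67 percentage points.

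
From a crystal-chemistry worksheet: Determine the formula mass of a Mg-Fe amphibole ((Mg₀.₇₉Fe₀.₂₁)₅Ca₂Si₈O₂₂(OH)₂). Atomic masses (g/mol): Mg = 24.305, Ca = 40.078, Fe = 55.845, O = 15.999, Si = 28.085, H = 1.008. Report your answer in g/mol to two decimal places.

845.47 g/mol

M = 3.95·24.305 + 1.05·55.845 + 2·40.078 + 8·28.085 + 24·15.999 + 2·1.008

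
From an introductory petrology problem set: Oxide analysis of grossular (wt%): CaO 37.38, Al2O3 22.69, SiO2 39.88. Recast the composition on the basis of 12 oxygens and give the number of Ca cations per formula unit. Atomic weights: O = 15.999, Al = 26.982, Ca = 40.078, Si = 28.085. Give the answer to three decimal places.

CaO: 37.38/56.077 = 0.66658 mol → 0.66658 mol Ca, 0.66658 mol O.
Al2O3: 22.69/101.961 = 0.22254 mol → 0.44508 mol Al, 0.66762 mol O.
SiO2: 39.88/60.083 = 0.66375 mol → 0.66375 mol Si, 1.32750 mol O.
Total oxygen = 2.66170 mol. Normalization factor = 12/2.66170 = 4.50840.
Ca per 12 O = 0.66658 × 4.50840 = 3.005.

3.005 Ca apfu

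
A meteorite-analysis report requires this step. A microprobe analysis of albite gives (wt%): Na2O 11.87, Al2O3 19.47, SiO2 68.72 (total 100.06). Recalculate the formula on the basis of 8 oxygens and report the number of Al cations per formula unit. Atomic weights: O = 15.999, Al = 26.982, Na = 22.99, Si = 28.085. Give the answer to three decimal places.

1.001 Al apfu

11.87 wt% Na2O ÷ 61.979 g/mol = 0.19152 mol, giving 0.38304 Na and 0.19152 O.
19.47 wt% Al2O3 ÷ 101.961 g/mol = 0.19096 mol, giving 0.38192 Al and 0.57288 O.
68.72 wt% SiO2 ÷ 60.083 g/mol = 1.14375 mol, giving 1.14375 Si and 2.28750 O.
Oxygen sums to 3.05190; scaling by 8/3.05190 = 2.62132 puts the formula on 8 O.
Al: 0.38192 × 2.62132 = 1.001 atoms per formula unit.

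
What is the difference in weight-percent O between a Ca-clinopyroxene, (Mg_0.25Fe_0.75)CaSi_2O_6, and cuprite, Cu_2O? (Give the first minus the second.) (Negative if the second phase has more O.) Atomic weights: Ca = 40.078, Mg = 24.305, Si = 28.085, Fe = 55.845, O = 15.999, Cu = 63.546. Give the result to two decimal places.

28.78 percentage points

O in (Mg_0.25Fe_0.75)CaSi_2O_6: molar mass 240.202 g/mol; 6×15.999 = 95.994 g → 39.96 wt%.
O in Cu_2O: molar mass 143.091 g/mol; 1×15.999 = 15.999 g → 11.18 wt%.
Difference = 39.96 − 11.18 = 28.78 percentage points.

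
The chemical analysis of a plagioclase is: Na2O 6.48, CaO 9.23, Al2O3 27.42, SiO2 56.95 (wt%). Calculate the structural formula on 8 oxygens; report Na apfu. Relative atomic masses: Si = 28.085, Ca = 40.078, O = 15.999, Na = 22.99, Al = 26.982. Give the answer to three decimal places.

6.48 wt% Na2O ÷ 61.979 g/mol = 0.10455 mol, giving 0.20910 Na and 0.10455 O.
9.23 wt% CaO ÷ 56.077 g/mol = 0.16460 mol, giving 0.16460 Ca and 0.16460 O.
27.42 wt% Al2O3 ÷ 101.961 g/mol = 0.26893 mol, giving 0.53786 Al and 0.80679 O.
56.95 wt% SiO2 ÷ 60.083 g/mol = 0.94786 mol, giving 0.94786 Si and 1.89572 O.
Oxygen sums to 2.97166; scaling by 8/2.97166 = 2.69210 puts the formula on 8 O.
Na: 0.20910 × 2.69210 = 0.563 atoms per formula unit.

0.563 Na apfu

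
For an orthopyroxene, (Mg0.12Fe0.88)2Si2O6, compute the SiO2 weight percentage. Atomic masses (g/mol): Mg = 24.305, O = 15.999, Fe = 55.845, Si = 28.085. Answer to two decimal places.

46.89 wt%

Formula mass = 256.284 g/mol.
2 Si → 2.0000 mol SiO2 per formula unit; M(SiO2) = 60.083, so SiO2 mass = 120.166 g.
120.166/256.284 × 100 = 46.89 wt%.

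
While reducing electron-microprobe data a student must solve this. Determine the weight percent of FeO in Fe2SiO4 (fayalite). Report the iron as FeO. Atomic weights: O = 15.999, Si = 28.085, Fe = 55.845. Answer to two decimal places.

Molar mass of Fe2SiO4 = 2*55.845 + 1*28.085 + 4*15.999 = 203.771 g/mol.
Each formula unit contains 2 Fe, equivalent to 2/1 = 2.0000 mol FeO.
M(FeO) = 1×55.845 + 1×15.999 = 71.844 g/mol.
Mass of FeO per formula unit = 2.0000 × 71.844 = 143.688 g.
FeO wt% = 143.688 / 203.771 × 100 = 70.51%.

70.51 wt%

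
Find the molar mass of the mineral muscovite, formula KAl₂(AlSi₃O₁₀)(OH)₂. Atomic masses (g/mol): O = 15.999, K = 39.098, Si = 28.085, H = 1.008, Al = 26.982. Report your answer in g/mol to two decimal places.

398.30 g/mol

M = 1*39.098 + 3*26.982 + 3*28.085 + 12*15.999 + 2*1.008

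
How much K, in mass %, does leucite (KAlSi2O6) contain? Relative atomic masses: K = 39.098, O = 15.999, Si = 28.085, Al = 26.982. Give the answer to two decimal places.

Formula mass = 1×39.098 + 1×26.982 + 2×28.085 + 6×15.999 = 218.244 g/mol, of which 39.098 g is K.
So K makes up 39.098/218.244 = 0.1791 of the mass, i.e. 17.91%.

17.91 mass %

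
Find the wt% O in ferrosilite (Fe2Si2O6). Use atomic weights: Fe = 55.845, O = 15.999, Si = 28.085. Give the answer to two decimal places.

36.38 weight percent

Molar mass of Fe2Si2O6: 2*55.845 + 2*28.085 + 6*15.999 = 263.854 g/mol.
Mass of O per formula unit: 6 × 15.999 = 95.994 g.
Weight fraction O = 95.994 / 263.854 = 0.3638.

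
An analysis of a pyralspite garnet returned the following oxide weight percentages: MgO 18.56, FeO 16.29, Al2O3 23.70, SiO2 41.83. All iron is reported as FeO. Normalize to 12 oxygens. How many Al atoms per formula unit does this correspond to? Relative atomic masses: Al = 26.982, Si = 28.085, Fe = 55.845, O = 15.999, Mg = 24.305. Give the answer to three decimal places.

MgO (M=40.304): mol = 0.46050; Mg = 0.46050, O = 0.46050.
FeO (M=71.844): mol = 0.22674; Fe = 0.22674, O = 0.22674.
Al2O3 (M=101.961): mol = 0.23244; Al = 0.46488, O = 0.69732.
SiO2 (M=60.083): mol = 0.69620; Si = 0.69620, O = 1.39240.
ΣO = 2.77696; factor = 12/ΣO = 4.32127.
Al apfu = 0.46488 × 4.32127 = 2.009.

2.009 Al apfu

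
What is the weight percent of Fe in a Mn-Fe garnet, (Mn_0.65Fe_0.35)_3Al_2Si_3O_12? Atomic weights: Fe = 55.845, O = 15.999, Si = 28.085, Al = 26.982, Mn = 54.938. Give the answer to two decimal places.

11.82 mass %

Molar mass of (Mn_0.65Fe_0.35)_3Al_2Si_3O_12: 1.95·54.938 + 1.05·55.845 + 2·26.982 + 3·28.085 + 12·15.999 = 495.973 g/mol.
Mass of Fe per formula unit: 1.05 × 55.845 = 58.637 g.
Weight fraction Fe = 58.637 / 495.973 = 0.1182.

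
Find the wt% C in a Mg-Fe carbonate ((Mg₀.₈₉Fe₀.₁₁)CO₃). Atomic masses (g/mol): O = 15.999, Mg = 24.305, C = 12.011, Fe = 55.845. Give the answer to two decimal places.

13.68 weight percent

Molar mass of (Mg₀.₈₉Fe₀.₁₁)CO₃: 0.89×24.305 + 0.11×55.845 + 1×12.011 + 3×15.999 = 87.782 g/mol.
Mass of C per formula unit: 1 × 12.011 = 12.011 g.
Weight fraction C = 12.011 / 87.782 = 0.1368.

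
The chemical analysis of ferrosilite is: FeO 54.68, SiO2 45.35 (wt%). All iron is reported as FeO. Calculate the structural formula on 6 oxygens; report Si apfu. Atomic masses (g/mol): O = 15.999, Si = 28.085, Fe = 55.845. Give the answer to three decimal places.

FeO: 54.68/71.844 = 0.76109 mol → 0.76109 mol Fe, 0.76109 mol O.
SiO2: 45.35/60.083 = 0.75479 mol → 0.75479 mol Si, 1.50958 mol O.
Total oxygen = 2.27067 mol. Normalization factor = 6/2.27067 = 2.64239.
Si per 6 O = 0.75479 × 2.64239 = 1.994.

1.994 Si apfu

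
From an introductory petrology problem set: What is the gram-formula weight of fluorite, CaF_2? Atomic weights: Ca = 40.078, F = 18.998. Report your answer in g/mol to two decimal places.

Ca: 1 × 40.078 = 40.0780
F: 2 × 18.998 = 37.9960
Summing the contributions gives the formula mass.

78.07 g/mol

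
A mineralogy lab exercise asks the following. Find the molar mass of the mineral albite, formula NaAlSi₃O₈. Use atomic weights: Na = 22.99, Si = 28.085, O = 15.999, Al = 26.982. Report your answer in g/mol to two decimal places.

262.22 g/mol

M = 1*22.99 + 1*26.982 + 3*28.085 + 8*15.999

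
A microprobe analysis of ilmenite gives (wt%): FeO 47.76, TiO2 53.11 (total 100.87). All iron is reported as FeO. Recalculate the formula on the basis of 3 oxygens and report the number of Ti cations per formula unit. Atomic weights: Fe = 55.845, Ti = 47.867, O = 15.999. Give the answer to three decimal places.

1.000 Ti apfu

FeO (M=71.844): mol = 0.66477; Fe = 0.66477, O = 0.66477.
TiO2 (M=79.865): mol = 0.66500; Ti = 0.66500, O = 1.33000.
ΣO = 1.99477; factor = 3/ΣO = 1.50393.
Ti apfu = 0.66500 × 1.50393 = 1.000.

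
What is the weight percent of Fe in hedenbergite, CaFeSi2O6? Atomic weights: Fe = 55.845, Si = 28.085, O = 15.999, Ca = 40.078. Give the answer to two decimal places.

22.51 wt%

M(CaFeSi2O6) = 248.087 g/mol.
Fe contributes 1 × 55.845 = 55.845 g per mole.
55.845/248.087 = 0.2251 → 22.51%.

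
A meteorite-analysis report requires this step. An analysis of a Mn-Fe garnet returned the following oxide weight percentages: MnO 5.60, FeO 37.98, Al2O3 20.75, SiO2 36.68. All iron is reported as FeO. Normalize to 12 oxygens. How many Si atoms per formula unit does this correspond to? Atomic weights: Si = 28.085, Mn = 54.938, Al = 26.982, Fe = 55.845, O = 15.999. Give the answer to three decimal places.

3.004 Si apfu

MnO: 5.60/70.937 = 0.07894 mol → 0.07894 mol Mn, 0.07894 mol O.
FeO: 37.98/71.844 = 0.52865 mol → 0.52865 mol Fe, 0.52865 mol O.
Al2O3: 20.75/101.961 = 0.20351 mol → 0.40702 mol Al, 0.61053 mol O.
SiO2: 36.68/60.083 = 0.61049 mol → 0.61049 mol Si, 1.22098 mol O.
Total oxygen = 2.43910 mol. Normalization factor = 12/2.43910 = 4.91985.
Si per 12 O = 0.61049 × 4.91985 = 3.004.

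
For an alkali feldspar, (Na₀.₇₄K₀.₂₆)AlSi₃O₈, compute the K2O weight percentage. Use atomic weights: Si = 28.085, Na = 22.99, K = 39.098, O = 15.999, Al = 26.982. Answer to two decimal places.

4.60 wt%

Molar mass of (Na₀.₇₄K₀.₂₆)AlSi₃O₈ = 0.74*22.99 + 0.26*39.098 + 1*26.982 + 3*28.085 + 8*15.999 = 266.407 g/mol.
Each formula unit contains 0.26 K, equivalent to 0.26/2 = 0.1300 mol K2O.
M(K2O) = 2×39.098 + 1×15.999 = 94.195 g/mol.
Mass of K2O per formula unit = 0.1300 × 94.195 = 12.245 g.
K2O wt% = 12.245 / 266.407 × 100 = 4.60%.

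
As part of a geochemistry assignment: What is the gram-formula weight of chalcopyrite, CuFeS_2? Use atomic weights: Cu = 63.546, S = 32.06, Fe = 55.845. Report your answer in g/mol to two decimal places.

The formula mass is the sum 1·63.546 + 1·55.845 + 2·32.06.

183.51 g/mol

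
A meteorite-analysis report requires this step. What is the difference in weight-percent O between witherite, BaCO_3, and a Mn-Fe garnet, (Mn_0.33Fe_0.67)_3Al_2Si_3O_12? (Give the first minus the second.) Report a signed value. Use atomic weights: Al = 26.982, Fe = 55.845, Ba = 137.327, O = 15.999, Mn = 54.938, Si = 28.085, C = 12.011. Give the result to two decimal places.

First mineral: 47.997 g O in 197.335 g formula = 24.32 wt% O.
Second mineral: 191.988 g O in 496.844 g formula = 38.64 wt% O.
24.32% − 38.64% gives a difference of -14.32 percentage points.

-14.32 percentage points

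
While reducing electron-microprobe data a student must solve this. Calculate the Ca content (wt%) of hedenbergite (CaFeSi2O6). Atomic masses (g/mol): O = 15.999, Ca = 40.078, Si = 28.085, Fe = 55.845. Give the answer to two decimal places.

16.15 wt%

Formula mass = 1·40.078 + 1·55.845 + 2·28.085 + 6·15.999 = 248.087 g/mol, of which 40.078 g is Ca.
So Ca makes up 40.078/248.087 = 0.1615 of the mass, i.e. 16.15%.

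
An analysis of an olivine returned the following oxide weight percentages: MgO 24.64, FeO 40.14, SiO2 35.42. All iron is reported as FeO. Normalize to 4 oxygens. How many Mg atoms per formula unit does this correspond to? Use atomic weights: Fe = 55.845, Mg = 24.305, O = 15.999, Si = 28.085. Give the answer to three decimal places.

1.041 Mg apfu

MgO: 24.64/40.304 = 0.61135 mol → 0.61135 mol Mg, 0.61135 mol O.
FeO: 40.14/71.844 = 0.55871 mol → 0.55871 mol Fe, 0.55871 mol O.
SiO2: 35.42/60.083 = 0.58952 mol → 0.58952 mol Si, 1.17904 mol O.
Total oxygen = 2.34910 mol. Normalization factor = 4/2.34910 = 1.70278.
Mg per 4 O = 0.61135 × 1.70278 = 1.041.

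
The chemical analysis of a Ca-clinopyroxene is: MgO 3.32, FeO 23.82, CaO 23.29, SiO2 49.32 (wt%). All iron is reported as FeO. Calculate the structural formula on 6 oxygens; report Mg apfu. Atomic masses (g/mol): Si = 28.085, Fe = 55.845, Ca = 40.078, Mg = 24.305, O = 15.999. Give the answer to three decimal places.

MgO (M=40.304): mol = 0.08237; Mg = 0.08237, O = 0.08237.
FeO (M=71.844): mol = 0.33155; Fe = 0.33155, O = 0.33155.
CaO (M=56.077): mol = 0.41532; Ca = 0.41532, O = 0.41532.
SiO2 (M=60.083): mol = 0.82086; Si = 0.82086, O = 1.64172.
ΣO = 2.47096; factor = 6/ΣO = 2.42821.
Mg apfu = 0.08237 × 2.42821 = 0.200.

0.200 Mg apfu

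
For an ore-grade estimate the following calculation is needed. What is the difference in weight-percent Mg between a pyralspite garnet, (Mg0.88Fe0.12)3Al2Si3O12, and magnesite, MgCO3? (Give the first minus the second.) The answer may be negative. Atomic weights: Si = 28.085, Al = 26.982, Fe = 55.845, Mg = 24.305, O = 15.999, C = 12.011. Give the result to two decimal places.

First mineral: 64.165 g Mg in 414.476 g formula = 15.48 wt% Mg.
Second mineral: 24.305 g Mg in 84.313 g formula = 28.83 wt% Mg.
15.48% − 28.83% gives a difference of -13.35 percentage points.

-13.35 percentage points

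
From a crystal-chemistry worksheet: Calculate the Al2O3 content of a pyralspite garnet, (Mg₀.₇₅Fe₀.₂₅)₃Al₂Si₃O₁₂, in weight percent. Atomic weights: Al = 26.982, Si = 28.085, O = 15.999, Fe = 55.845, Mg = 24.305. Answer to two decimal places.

M((Mg₀.₇₅Fe₀.₂₅)₃Al₂Si₃O₁₂) = 426.777 g/mol; M(Al2O3) = 101.961 g/mol.
Moles Al2O3 per formula unit = 2 Al ÷ 2 = 1.0000.
Al2O3 fraction = (1.0000 × 101.961) / 426.777 = 101.961/426.777 = 0.2389.

23.89 wt%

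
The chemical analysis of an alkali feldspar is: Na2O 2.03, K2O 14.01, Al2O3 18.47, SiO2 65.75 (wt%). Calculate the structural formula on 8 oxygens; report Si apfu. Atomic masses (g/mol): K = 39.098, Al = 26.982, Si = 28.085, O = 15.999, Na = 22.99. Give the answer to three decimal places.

2.03 wt% Na2O ÷ 61.979 g/mol = 0.03275 mol, giving 0.06550 Na and 0.03275 O.
14.01 wt% K2O ÷ 94.195 g/mol = 0.14873 mol, giving 0.29746 K and 0.14873 O.
18.47 wt% Al2O3 ÷ 101.961 g/mol = 0.18115 mol, giving 0.36230 Al and 0.54345 O.
65.75 wt% SiO2 ÷ 60.083 g/mol = 1.09432 mol, giving 1.09432 Si and 2.18864 O.
Oxygen sums to 2.91357; scaling by 8/2.91357 = 2.74577 puts the formula on 8 O.
Si: 1.09432 × 2.74577 = 3.005 atoms per formula unit.

3.005 Si apfu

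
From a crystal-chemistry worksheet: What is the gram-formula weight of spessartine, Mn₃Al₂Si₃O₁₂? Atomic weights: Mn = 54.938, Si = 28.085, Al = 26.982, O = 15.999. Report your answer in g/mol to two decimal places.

M = 3(54.938) + 2(26.982) + 3(28.085) + 12(15.999)

495.02 g/mol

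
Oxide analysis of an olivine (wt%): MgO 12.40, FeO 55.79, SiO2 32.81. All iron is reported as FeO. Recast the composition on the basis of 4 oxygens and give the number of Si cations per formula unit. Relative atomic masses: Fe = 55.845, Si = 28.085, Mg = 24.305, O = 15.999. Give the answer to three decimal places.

MgO (M=40.304): mol = 0.30766; Mg = 0.30766, O = 0.30766.
FeO (M=71.844): mol = 0.77654; Fe = 0.77654, O = 0.77654.
SiO2 (M=60.083): mol = 0.54608; Si = 0.54608, O = 1.09216.
ΣO = 2.17636; factor = 4/ΣO = 1.83793.
Si apfu = 0.54608 × 1.83793 = 1.004.

1.004 Si apfu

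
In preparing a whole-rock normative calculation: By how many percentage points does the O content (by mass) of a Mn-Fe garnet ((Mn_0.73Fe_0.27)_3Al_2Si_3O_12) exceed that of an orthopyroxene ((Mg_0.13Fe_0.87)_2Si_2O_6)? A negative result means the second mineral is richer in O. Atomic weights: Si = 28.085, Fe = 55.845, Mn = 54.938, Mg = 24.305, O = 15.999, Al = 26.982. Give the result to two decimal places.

1.18 percentage points

M((Mn_0.73Fe_0.27)_3Al_2Si_3O_12) = 495.756 g/mol, so wt% O = 191.988/495.756 × 100 = 38.73%.
M((Mg_0.13Fe_0.87)_2Si_2O_6) = 255.654 g/mol, so wt% O = 95.994/255.654 × 100 = 37.55%.
38.73 − 37.55 = 1.18 pp.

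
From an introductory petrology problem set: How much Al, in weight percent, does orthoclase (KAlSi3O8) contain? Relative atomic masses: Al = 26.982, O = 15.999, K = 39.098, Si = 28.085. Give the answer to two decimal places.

Formula mass = 1×39.098 + 1×26.982 + 3×28.085 + 8×15.999 = 278.327 g/mol, of which 26.982 g is Al.
So Al makes up 26.982/278.327 = 0.0969 of the mass, i.e. 9.69%.

9.69 weight percent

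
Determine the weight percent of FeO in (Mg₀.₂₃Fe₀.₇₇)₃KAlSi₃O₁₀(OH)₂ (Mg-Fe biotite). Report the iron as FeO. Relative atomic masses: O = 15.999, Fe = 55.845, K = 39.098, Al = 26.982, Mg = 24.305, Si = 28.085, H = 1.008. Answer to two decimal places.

Formula mass = 490.111 g/mol.
2.31 Fe → 2.3100 mol FeO per formula unit; M(FeO) = 71.844, so FeO mass = 165.960 g.
165.960/490.111 × 100 = 33.86 wt%.

33.86 wt%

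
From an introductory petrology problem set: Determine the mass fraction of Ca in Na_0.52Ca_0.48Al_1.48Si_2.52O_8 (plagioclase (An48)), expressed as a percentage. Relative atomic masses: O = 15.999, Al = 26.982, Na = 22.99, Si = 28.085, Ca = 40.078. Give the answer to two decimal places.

Molar mass of Na_0.52Ca_0.48Al_1.48Si_2.52O_8: 0.52×22.99 + 0.48×40.078 + 1.48×26.982 + 2.52×28.085 + 8×15.999 = 269.892 g/mol.
Mass of Ca per formula unit: 0.48 × 40.078 = 19.237 g.
Weight fraction Ca = 19.237 / 269.892 = 0.0713.

7.13 mass %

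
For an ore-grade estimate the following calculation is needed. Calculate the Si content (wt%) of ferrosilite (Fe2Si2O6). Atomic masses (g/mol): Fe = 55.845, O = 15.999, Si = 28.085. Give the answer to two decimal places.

21.29 wt%

M(Fe2Si2O6) = 263.854 g/mol.
Si contributes 2 × 28.085 = 56.170 g per mole.
56.170/263.854 = 0.2129 → 21.29%.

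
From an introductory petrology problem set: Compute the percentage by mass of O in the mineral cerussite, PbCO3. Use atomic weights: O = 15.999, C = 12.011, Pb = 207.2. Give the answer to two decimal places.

17.96 weight percent

M(PbCO3) = 267.208 g/mol.
O contributes 3 × 15.999 = 47.997 g per mole.
47.997/267.208 = 0.1796 → 17.96%.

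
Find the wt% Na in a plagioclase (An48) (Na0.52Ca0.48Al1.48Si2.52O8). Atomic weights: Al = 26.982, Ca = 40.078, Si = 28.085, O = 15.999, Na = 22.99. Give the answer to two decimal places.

4.43 weight percent

M(Na0.52Ca0.48Al1.48Si2.52O8) = 269.892 g/mol.
Na contributes 0.52 × 22.99 = 11.955 g per mole.
11.955/269.892 = 0.0443 → 4.43%.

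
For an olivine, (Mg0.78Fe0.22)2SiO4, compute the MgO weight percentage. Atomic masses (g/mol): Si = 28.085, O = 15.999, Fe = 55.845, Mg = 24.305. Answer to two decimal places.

40.68 wt%

Molar mass of (Mg0.78Fe0.22)2SiO4 = 1.56*24.305 + 0.44*55.845 + 1*28.085 + 4*15.999 = 154.569 g/mol.
Each formula unit contains 1.56 Mg, equivalent to 1.56/1 = 1.5600 mol MgO.
M(MgO) = 1×24.305 + 1×15.999 = 40.304 g/mol.
Mass of MgO per formula unit = 1.5600 × 40.304 = 62.874 g.
MgO wt% = 62.874 / 154.569 × 100 = 40.68%.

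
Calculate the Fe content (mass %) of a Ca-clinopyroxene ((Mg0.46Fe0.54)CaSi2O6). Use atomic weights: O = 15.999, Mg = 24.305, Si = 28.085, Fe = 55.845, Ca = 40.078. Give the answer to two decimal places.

Formula mass = 0.46·24.305 + 0.54·55.845 + 1·40.078 + 2·28.085 + 6·15.999 = 233.579 g/mol, of which 30.156 g is Fe.
So Fe makes up 30.156/233.579 = 0.1291 of the mass, i.e. 12.91%.

12.91 mass %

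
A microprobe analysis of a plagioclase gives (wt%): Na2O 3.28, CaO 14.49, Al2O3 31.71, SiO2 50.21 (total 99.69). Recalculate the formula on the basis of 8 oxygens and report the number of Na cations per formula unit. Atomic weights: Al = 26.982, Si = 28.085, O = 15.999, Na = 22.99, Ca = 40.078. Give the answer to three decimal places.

3.28 wt% Na2O ÷ 61.979 g/mol = 0.05292 mol, giving 0.10584 Na and 0.05292 O.
14.49 wt% CaO ÷ 56.077 g/mol = 0.25839 mol, giving 0.25839 Ca and 0.25839 O.
31.71 wt% Al2O3 ÷ 101.961 g/mol = 0.31100 mol, giving 0.62200 Al and 0.93300 O.
50.21 wt% SiO2 ÷ 60.083 g/mol = 0.83568 mol, giving 0.83568 Si and 1.67136 O.
Oxygen sums to 2.91567; scaling by 8/2.91567 = 2.74379 puts the formula on 8 O.
Na: 0.10584 × 2.74379 = 0.290 atoms per formula unit.

0.290 Na apfu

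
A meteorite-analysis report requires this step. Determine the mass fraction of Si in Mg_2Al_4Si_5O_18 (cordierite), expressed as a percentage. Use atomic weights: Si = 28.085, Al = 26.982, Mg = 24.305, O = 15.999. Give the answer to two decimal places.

M(Mg_2Al_4Si_5O_18) = 584.945 g/mol.
Si contributes 5 × 28.085 = 140.425 g per mole.
140.425/584.945 = 0.2401 → 24.01%.

24.01 weight percent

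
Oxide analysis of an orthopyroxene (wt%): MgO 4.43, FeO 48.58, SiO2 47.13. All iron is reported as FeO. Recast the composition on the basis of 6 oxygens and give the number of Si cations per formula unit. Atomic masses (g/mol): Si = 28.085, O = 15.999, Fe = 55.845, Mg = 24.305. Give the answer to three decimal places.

1.999 Si apfu

MgO: 4.43/40.304 = 0.10991 mol → 0.10991 mol Mg, 0.10991 mol O.
FeO: 48.58/71.844 = 0.67619 mol → 0.67619 mol Fe, 0.67619 mol O.
SiO2: 47.13/60.083 = 0.78441 mol → 0.78441 mol Si, 1.56882 mol O.
Total oxygen = 2.35492 mol. Normalization factor = 6/2.35492 = 2.54786.
Si per 6 O = 0.78441 × 2.54786 = 1.999.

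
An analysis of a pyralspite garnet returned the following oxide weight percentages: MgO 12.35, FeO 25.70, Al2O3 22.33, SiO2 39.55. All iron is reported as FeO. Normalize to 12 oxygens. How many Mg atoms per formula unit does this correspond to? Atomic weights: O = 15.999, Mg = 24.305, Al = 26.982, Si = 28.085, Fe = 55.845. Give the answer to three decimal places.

1.394 Mg apfu

MgO: 12.35/40.304 = 0.30642 mol → 0.30642 mol Mg, 0.30642 mol O.
FeO: 25.70/71.844 = 0.35772 mol → 0.35772 mol Fe, 0.35772 mol O.
Al2O3: 22.33/101.961 = 0.21901 mol → 0.43802 mol Al, 0.65703 mol O.
SiO2: 39.55/60.083 = 0.65826 mol → 0.65826 mol Si, 1.31652 mol O.
Total oxygen = 2.63769 mol. Normalization factor = 12/2.63769 = 4.54944.
Mg per 12 O = 0.30642 × 4.54944 = 1.394.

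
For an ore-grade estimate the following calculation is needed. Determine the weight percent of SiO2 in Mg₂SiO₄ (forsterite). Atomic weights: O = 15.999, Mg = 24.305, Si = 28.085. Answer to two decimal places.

Molar mass of Mg₂SiO₄ = 2×24.305 + 1×28.085 + 4×15.999 = 140.691 g/mol.
Each formula unit contains 1 Si, equivalent to 1/1 = 1.0000 mol SiO2.
M(SiO2) = 1×28.085 + 2×15.999 = 60.083 g/mol.
Mass of SiO2 per formula unit = 1.0000 × 60.083 = 60.083 g.
SiO2 wt% = 60.083 / 140.691 × 100 = 42.71%.

42.71 wt%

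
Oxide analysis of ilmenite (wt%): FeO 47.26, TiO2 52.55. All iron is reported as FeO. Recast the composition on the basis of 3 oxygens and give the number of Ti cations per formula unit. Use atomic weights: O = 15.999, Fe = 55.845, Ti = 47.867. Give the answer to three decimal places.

FeO (M=71.844): mol = 0.65781; Fe = 0.65781, O = 0.65781.
TiO2 (M=79.865): mol = 0.65799; Ti = 0.65799, O = 1.31598.
ΣO = 1.97379; factor = 3/ΣO = 1.51992.
Ti apfu = 0.65799 × 1.51992 = 1.000.

1.000 Ti apfu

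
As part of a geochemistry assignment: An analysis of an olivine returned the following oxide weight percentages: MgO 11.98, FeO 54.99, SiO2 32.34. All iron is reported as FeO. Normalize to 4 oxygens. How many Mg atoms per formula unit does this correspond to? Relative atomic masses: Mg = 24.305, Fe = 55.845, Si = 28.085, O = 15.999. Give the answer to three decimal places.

0.556 Mg apfu

MgO (M=40.304): mol = 0.29724; Mg = 0.29724, O = 0.29724.
FeO (M=71.844): mol = 0.76541; Fe = 0.76541, O = 0.76541.
SiO2 (M=60.083): mol = 0.53826; Si = 0.53826, O = 1.07652.
ΣO = 2.13917; factor = 4/ΣO = 1.86988.
Mg apfu = 0.29724 × 1.86988 = 0.556.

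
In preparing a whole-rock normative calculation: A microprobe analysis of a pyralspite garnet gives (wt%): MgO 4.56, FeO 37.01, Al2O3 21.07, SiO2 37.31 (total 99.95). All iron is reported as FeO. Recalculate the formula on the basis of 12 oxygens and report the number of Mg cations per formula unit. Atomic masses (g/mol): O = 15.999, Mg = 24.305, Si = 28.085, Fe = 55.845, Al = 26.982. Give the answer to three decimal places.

4.56 wt% MgO ÷ 40.304 g/mol = 0.11314 mol, giving 0.11314 Mg and 0.11314 O.
37.01 wt% FeO ÷ 71.844 g/mol = 0.51514 mol, giving 0.51514 Fe and 0.51514 O.
21.07 wt% Al2O3 ÷ 101.961 g/mol = 0.20665 mol, giving 0.41330 Al and 0.61995 O.
37.31 wt% SiO2 ÷ 60.083 g/mol = 0.62097 mol, giving 0.62097 Si and 1.24194 O.
Oxygen sums to 2.49017; scaling by 12/2.49017 = 4.81895 puts the formula on 12 O.
Mg: 0.11314 × 4.81895 = 0.545 atoms per formula unit.

0.545 Mg apfu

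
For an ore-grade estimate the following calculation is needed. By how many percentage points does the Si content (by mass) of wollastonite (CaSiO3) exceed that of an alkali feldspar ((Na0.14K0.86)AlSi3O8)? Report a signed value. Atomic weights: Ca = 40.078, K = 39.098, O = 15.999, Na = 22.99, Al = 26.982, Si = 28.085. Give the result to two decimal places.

-6.34 percentage points

M(CaSiO3) = 116.160 g/mol, so wt% Si = 28.085/116.160 × 100 = 24.18%.
M((Na0.14K0.86)AlSi3O8) = 276.072 g/mol, so wt% Si = 84.255/276.072 × 100 = 30.52%.
24.18 − 30.52 = -6.34 pp.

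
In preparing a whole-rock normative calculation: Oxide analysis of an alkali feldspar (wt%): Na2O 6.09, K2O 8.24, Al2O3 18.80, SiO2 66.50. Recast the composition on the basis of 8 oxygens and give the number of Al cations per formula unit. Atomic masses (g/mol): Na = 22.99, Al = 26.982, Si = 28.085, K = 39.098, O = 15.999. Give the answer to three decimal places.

6.09 wt% Na2O ÷ 61.979 g/mol = 0.09826 mol, giving 0.19652 Na and 0.09826 O.
8.24 wt% K2O ÷ 94.195 g/mol = 0.08748 mol, giving 0.17496 K and 0.08748 O.
18.80 wt% Al2O3 ÷ 101.961 g/mol = 0.18438 mol, giving 0.36876 Al and 0.55314 O.
66.50 wt% SiO2 ÷ 60.083 g/mol = 1.10680 mol, giving 1.10680 Si and 2.21360 O.
Oxygen sums to 2.95248; scaling by 8/2.95248 = 2.70959 puts the formula on 8 O.
Al: 0.36876 × 2.70959 = 0.999 atoms per formula unit.

0.999 Al apfu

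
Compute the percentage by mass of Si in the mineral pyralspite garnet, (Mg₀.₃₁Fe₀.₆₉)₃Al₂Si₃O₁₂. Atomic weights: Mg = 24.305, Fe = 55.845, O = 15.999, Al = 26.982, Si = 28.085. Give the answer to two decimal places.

M((Mg₀.₃₁Fe₀.₆₉)₃Al₂Si₃O₁₂) = 468.410 g/mol.
Si contributes 3 × 28.085 = 84.255 g per mole.
84.255/468.410 = 0.1799 → 17.99%.

17.99 wt%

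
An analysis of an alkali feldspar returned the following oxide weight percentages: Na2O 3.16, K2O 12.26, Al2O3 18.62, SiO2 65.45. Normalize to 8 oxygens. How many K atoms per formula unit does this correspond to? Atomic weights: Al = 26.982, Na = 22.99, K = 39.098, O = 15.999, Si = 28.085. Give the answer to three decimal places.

0.716 K apfu

Na2O (M=61.979): mol = 0.05099; Na = 0.10198, O = 0.05099.
K2O (M=94.195): mol = 0.13016; K = 0.26032, O = 0.13016.
Al2O3 (M=101.961): mol = 0.18262; Al = 0.36524, O = 0.54786.
SiO2 (M=60.083): mol = 1.08933; Si = 1.08933, O = 2.17866.
ΣO = 2.90767; factor = 8/ΣO = 2.75134.
K apfu = 0.26032 × 2.75134 = 0.716.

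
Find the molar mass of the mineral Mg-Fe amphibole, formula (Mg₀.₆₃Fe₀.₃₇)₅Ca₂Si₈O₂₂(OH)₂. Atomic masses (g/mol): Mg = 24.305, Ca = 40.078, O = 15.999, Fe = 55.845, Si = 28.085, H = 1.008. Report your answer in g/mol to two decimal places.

870.70 g/mol

The formula mass is the sum 3.15*24.305 + 1.85*55.845 + 2*40.078 + 8*28.085 + 24*15.999 + 2*1.008.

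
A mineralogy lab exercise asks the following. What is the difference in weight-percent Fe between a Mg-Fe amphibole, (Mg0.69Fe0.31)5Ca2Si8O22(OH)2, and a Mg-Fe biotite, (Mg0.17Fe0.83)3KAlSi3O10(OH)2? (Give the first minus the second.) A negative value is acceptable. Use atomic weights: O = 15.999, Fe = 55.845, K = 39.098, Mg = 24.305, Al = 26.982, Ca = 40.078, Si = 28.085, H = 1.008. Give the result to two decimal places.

M((Mg0.69Fe0.31)5Ca2Si8O22(OH)2) = 861.240 g/mol, so wt% Fe = 86.560/861.240 × 100 = 10.05%.
M((Mg0.17Fe0.83)3KAlSi3O10(OH)2) = 495.789 g/mol, so wt% Fe = 139.054/495.789 × 100 = 28.05%.
10.05 − 28.05 = -18.00 pp.

-18.00 percentage points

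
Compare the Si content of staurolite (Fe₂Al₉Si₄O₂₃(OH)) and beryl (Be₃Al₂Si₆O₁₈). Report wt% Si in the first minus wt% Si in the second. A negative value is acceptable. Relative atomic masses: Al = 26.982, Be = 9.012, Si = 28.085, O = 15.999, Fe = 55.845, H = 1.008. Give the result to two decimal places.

M(Fe₂Al₉Si₄O₂₃(OH)) = 851.852 g/mol, so wt% Si = 112.340/851.852 × 100 = 13.19%.
M(Be₃Al₂Si₆O₁₈) = 537.492 g/mol, so wt% Si = 168.510/537.492 × 100 = 31.35%.
13.19 − 31.35 = -18.16 pp.

-18.16 percentage points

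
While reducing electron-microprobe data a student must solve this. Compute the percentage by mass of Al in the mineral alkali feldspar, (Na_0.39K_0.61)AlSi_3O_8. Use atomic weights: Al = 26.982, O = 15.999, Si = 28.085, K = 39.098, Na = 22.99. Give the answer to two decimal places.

Molar mass of (Na_0.39K_0.61)AlSi_3O_8: 0.39*22.99 + 0.61*39.098 + 1*26.982 + 3*28.085 + 8*15.999 = 272.045 g/mol.
Mass of Al per formula unit: 1 × 26.982 = 26.982 g.
Weight fraction Al = 26.982 / 272.045 = 0.0992.

9.92 wt%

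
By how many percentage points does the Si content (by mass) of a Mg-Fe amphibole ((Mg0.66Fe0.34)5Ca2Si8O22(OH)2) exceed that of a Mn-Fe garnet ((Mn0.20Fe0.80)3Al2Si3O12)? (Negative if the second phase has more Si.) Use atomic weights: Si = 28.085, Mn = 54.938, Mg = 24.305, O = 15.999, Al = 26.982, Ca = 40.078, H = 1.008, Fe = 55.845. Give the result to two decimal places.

M((Mg0.66Fe0.34)5Ca2Si8O22(OH)2) = 865.971 g/mol, so wt% Si = 224.680/865.971 × 100 = 25.95%.
M((Mn0.20Fe0.80)3Al2Si3O12) = 497.198 g/mol, so wt% Si = 84.255/497.198 × 100 = 16.95%.
25.95 − 16.95 = 9.00 pp.

9.00 percentage points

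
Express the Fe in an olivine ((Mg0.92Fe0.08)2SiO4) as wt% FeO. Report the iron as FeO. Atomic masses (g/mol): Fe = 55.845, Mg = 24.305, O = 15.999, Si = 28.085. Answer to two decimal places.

7.89 wt%

Molar mass of (Mg0.92Fe0.08)2SiO4 = 1.84·24.305 + 0.16·55.845 + 1·28.085 + 4·15.999 = 145.737 g/mol.
Each formula unit contains 0.16 Fe, equivalent to 0.16/1 = 0.1600 mol FeO.
M(FeO) = 1×55.845 + 1×15.999 = 71.844 g/mol.
Mass of FeO per formula unit = 0.1600 × 71.844 = 11.495 g.
FeO wt% = 11.495 / 145.737 × 100 = 7.89%.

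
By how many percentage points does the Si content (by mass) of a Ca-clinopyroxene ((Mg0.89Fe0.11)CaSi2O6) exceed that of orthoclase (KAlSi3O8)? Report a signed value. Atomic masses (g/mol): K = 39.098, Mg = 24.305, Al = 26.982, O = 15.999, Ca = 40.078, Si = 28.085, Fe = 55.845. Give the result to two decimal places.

-4.74 percentage points

Si in (Mg0.89Fe0.11)CaSi2O6: molar mass 220.016 g/mol; 2×28.085 = 56.170 g → 25.53 wt%.
Si in KAlSi3O8: molar mass 278.327 g/mol; 3×28.085 = 84.255 g → 30.27 wt%.
Difference = 25.53 − 30.27 = -4.74 percentage points.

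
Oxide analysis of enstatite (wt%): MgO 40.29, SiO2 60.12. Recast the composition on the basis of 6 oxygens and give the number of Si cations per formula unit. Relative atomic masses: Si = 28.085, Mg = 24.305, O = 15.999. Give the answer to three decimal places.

2.001 Si apfu

MgO: 40.29/40.304 = 0.99965 mol → 0.99965 mol Mg, 0.99965 mol O.
SiO2: 60.12/60.083 = 1.00062 mol → 1.00062 mol Si, 2.00124 mol O.
Total oxygen = 3.00089 mol. Normalization factor = 6/3.00089 = 1.99941.
Si per 6 O = 1.00062 × 1.99941 = 2.001.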